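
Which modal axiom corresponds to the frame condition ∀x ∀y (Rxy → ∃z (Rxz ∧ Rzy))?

□□r → □r

The condition is density. The C4 schema □□r → □r defines it.
Suppose □□r→□r is valid. Take Rxy and set V(r)={w : xR²w}. Then □□r at x, so □r at x, so r at y, i.e. ∃z(Rxz∧Rzy).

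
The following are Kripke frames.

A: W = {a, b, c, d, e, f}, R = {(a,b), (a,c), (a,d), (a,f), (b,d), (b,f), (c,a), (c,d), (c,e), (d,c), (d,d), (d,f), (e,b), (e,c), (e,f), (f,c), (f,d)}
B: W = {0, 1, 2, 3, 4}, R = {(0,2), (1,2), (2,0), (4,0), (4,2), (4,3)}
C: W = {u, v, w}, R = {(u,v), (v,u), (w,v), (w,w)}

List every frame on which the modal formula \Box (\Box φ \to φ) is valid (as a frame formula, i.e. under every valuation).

none

This is the axiom for shift-reflexivity; its first-order frame correspondent is \forall x \forall y (Rxy \to Ryy).
A: fails — Reb but not Rbb.
B: fails — R02 but not R22.
C: fails — Ruv but not Rvv.
Valid on no frame.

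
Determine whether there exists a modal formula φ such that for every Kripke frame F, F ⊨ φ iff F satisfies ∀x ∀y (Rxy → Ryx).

Yes — defined by q → □◇q

Yes: it is symmetry, defined by the B schema q → □◇q.
Suppose q→□◇q is valid. Take Rxy and set V(q)={x}. Then q at x, so □◇q at x, so ◇q at y, so some z with Ryz has q; z=x, i.e. Ryx.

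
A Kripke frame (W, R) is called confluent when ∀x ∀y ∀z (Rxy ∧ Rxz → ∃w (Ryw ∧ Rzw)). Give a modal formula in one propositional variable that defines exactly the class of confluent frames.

A defining formula is ◇□p → □◇p (the .2 axiom).
Suppose ◇□p→□◇p is valid. Take Rxy, Rxz and set V(p)={w : Ryw}. Then □p at y so ◇□p at x, so □◇p at x, so ◇p at z, giving w with Rzw and Ryw.

◇□p → □◇p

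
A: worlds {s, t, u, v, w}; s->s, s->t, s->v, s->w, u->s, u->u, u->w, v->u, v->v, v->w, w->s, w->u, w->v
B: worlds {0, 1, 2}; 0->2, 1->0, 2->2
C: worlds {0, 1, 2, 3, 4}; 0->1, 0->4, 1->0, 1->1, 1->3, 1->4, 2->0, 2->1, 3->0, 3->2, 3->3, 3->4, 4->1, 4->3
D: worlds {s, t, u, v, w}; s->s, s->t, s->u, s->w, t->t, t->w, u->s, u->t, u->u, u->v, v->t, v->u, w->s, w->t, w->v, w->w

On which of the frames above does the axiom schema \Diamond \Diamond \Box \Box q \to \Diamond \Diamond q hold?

B, C, D

This is the axiom for a generalized confluence (Geach) condition; its first-order frame correspondent is \forall x \forall y (x R^2 y \to \exists w (y R^2 w \wedge x R^2 w)).
A: fails — sR²t but no w* with tR²w* and sR²w*.
B: ✓.
C: ✓.
D: ✓.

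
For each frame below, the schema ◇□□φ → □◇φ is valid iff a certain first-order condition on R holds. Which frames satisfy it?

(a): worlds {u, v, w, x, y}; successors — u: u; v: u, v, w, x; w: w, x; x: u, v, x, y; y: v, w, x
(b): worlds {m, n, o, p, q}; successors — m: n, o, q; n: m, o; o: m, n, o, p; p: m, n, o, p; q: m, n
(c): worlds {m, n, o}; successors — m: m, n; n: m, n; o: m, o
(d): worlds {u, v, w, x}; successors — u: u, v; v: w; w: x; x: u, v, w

This is the axiom for a generalized confluence (Geach) condition; its first-order frame correspondent is ∀x ∀y ∀z ((xRy ∧ xRz) → ∃w (yR²w ∧ zRw)).
(a): fails — vRu, vRw but no t with uR²t and wRt.
(b): holds.
(c): holds.
(d): fails — uRv, uRu but no t with vR²t and uRt.
Valid on: (b), (c).

(b), (c)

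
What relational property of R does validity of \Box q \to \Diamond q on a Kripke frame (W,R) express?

Suppose □q→◇q is valid. At any x set V(q)=W. Then □q at x, so ◇q at x, so x has a successor.

Seriality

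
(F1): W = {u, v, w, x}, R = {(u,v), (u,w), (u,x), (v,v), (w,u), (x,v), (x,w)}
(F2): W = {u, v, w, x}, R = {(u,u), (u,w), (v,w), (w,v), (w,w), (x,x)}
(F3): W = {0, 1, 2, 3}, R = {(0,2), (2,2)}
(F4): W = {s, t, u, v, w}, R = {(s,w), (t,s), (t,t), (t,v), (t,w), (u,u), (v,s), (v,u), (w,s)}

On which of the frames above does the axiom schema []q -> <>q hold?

This is the axiom for seriality; its first-order frame correspondent is forall x exists y Rxy.
(F1): holds.
(F2): holds.
(F3): fails — world 1 has no successor.
(F4): holds.
Valid on: (F1), (F2), (F4).

(F1), (F2), (F4)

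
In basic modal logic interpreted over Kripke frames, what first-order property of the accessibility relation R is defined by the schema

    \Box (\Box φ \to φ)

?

Suppose □(□φ→φ) is valid. Take Rxy and set V(φ)={w : Ryw}. Then at y, □φ holds; since □(□φ→φ) at x, □φ→φ at y, so φ at y, i.e. Ryy.

shift-reflexivity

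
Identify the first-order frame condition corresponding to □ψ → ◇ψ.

Suppose □ψ→◇ψ is valid. At any x set V(ψ)=W. Then □ψ at x, so ◇ψ at x, so x has a successor.
Conversely, any frame satisfying ∀x ∃y Rxy validates the schema.
Frame condition: ∀x ∃y Rxy.

seriality: ∀x ∃y Rxy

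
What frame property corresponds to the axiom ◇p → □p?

Suppose ◇p→□p is valid. Take Rxy, Rxz and set V(p)={y}. Then ◇p at x, so □p at x, so p at z, i.e. z=y.

Partial functionality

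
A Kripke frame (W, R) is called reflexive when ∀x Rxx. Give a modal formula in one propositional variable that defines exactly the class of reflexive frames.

□q → q

The condition is reflexivity. The T schema □q → q defines it.
Suppose □q→q is valid. At any x set V(q)={w : Rxw}. Then □q holds at x, so q holds at x, i.e. Rxx.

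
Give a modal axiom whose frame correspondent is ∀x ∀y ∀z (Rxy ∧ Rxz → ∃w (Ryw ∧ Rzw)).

This is convergence; the standard corresponding axiom is .2: ◇□s → □◇s.

◇□s → □◇s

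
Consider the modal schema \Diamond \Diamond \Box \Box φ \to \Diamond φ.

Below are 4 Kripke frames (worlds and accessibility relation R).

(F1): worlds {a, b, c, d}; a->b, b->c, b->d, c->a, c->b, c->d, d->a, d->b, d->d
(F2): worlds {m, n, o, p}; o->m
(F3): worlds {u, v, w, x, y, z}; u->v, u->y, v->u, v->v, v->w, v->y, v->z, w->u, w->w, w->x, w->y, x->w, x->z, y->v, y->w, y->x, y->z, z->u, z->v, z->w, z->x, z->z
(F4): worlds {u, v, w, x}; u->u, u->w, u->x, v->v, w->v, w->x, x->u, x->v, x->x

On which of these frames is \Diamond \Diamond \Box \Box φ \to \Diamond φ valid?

(F1), (F2), (F3)

Frame correspondent (Sahlqvist): \forall x \forall y (x R^2 y \to \exists w (y R^2 w \wedge xRw)) — i.e. a generalized confluence (Geach) condition.
(F1): ✓.
(F2): ✓.
(F3): ✓.
(F4): fails — uR²v but no t with vR²t and uRt.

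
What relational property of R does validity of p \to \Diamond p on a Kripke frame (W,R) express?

This is a form of the T axiom.
It corresponds to reflexivity: \forall x Rxx.

reflexivity: \forall x Rxx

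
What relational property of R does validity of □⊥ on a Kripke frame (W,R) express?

emptiness of R: ∀x ∀y ¬Rxy

□⊥ is valid iff no world has any successor (otherwise □⊥ fails at any world with one).
The converse is a direct semantic check.
Frame condition: ∀x ∀y ¬Rxy.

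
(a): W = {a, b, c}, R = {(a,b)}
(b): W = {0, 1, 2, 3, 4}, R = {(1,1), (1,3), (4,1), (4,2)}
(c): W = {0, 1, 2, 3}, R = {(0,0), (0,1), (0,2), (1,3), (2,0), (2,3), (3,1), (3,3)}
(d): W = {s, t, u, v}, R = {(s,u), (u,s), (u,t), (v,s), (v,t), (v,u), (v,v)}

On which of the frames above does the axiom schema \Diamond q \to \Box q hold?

(a)

This is the axiom for partial functionality; its first-order frame correspondent is \forall x \forall y \forall z (Rxy \wedge Rxz \to y = z).
(a): satisfies the condition.
(b): fails — 1 sees both 1 and 3.
(c): fails — 0 sees both 0 and 1.
(d): fails — u sees both s and t.
Valid on: (a).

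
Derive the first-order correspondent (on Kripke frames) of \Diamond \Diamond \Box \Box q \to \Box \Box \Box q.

\forall x \forall y \forall z ((x R^2 y \wedge x R^3 z) \to \exists w (y R^2 w \wedge z = w))

This is a Sahlqvist (Geach-type) schema ◇^2□^2q → □^3◇^0q.
Minimal-valuation argument: fix x; take any y with xR^2y and any z with xR^3z. Set V(q) to the set of worlds R-reachable from y in exactly 2 steps. Then □^2q holds at y, so the antecedent holds at x; validity forces ◇^0q at z, giving a w with zR^0w and yR^2w.
First-order correspondent: \forall x \forall y \forall z ((x R^2 y \wedge x R^3 z) \to \exists w (y R^2 w \wedge z = w)).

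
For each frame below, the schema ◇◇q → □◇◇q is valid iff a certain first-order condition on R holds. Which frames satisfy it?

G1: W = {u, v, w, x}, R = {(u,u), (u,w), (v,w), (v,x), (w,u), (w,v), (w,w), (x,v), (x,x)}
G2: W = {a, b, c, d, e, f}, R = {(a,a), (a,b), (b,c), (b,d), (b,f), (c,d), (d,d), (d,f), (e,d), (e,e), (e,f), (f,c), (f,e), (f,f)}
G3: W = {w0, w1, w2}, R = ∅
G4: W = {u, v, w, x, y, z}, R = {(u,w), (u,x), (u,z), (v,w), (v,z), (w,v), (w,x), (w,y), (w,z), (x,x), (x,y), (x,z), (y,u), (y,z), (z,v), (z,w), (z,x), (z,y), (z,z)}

Frame correspondent (Sahlqvist): ∀x ∀y ∀z ((xR²y ∧ xRz) → ∃w (y = w ∧ zR²w)) — i.e. a generalized confluence (Geach) condition.
G1: fails — vR²u, vRx but no t with u=t and xR²t.
G2: fails — aR²a, aRb but no w with a=w and bR²w.
G3: satisfies the condition.
G4: fails — wR²u, wRv but no t with u=t and vR²t.
Valid on: G3.

G3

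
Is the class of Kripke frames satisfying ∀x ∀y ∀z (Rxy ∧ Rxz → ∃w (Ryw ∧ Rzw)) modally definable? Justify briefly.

The condition is convergence. A defining modal formula is ◇□r → □◇r.
Suppose ◇□r→□◇r is valid. Take Rxy, Rxz and set V(r)={w : Ryw}. Then □r at y so ◇□r at x, so □◇r at x, so ◇r at z, giving w with Rzw and Ryw.

Yes — defined by ◇□r → □◇r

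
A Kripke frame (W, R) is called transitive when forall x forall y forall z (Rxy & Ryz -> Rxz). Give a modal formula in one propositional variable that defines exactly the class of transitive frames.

□r → □□r

A defining formula is □r → □□r (the 4 axiom).
Suppose □r→□□r is valid. Take Rxy, Ryz and set V(r)={w : Rxw}. Then □r at x, so □□r at x, so □r at y, so r at z, i.e. Rxz.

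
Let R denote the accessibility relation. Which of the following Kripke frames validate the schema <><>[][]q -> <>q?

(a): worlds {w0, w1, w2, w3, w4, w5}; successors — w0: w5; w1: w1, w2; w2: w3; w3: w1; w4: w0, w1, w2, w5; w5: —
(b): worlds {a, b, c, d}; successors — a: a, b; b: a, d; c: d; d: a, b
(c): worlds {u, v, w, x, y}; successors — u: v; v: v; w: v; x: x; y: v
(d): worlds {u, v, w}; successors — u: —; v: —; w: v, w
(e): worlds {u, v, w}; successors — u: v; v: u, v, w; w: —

The schema corresponds to a generalized confluence (Geach) condition: forall x forall y (x R^2 y -> exists w (y R^2 w & xRw)).
(a): fails — w4R²w5 but no w with w5R²w and w4Rw.
(b): fails — cR²b but no w with bR²w and cRw.
(c): holds.
(d): fails — wR²v but no t with vR²t and wRt.
(e): fails — uR²w but no t with wR²t and uRt.
Valid on: (c).

(c)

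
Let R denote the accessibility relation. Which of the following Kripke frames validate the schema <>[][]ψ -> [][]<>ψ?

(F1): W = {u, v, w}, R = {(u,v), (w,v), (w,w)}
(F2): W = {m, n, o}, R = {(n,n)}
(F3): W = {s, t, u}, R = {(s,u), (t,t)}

(F2), (F3)

The schema corresponds to a generalized confluence (Geach) condition: forall x forall y forall z ((xRy & x R^2 z) -> exists w (y R^2 w & zRw)).
(F1): fails — wRv, wR²v but no t with vR²t and vRt.
(F2): ✓.
(F3): ✓.
Valid on: (F2), (F3).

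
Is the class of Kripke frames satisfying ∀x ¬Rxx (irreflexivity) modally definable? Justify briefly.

Not definable by any modal formula

Modal frame validity is preserved under surjective bounded morphisms.
The 2-cycle (worlds w0,w1 with w0→w1→w0) is irreflexive, and the map sending every world to a single reflexive point • is a surjective bounded morphism (forth: every edge maps to (•,•); back: every world has a successor). So any modal formula valid on the 2-cycle is also valid on the reflexive point, which is not irreflexive.
So the class is not modally definable.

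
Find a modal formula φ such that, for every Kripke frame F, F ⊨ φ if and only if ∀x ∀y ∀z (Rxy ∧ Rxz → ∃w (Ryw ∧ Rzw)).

The condition is convergence. The .2 schema ◇□r → □◇r defines it.
Suppose ◇□r→□◇r is valid. Take Rxy, Rxz and set V(r)={w : Ryw}. Then □r at y so ◇□r at x, so □◇r at x, so ◇r at z, giving w with Rzw and Ryw.

◇□r → □◇r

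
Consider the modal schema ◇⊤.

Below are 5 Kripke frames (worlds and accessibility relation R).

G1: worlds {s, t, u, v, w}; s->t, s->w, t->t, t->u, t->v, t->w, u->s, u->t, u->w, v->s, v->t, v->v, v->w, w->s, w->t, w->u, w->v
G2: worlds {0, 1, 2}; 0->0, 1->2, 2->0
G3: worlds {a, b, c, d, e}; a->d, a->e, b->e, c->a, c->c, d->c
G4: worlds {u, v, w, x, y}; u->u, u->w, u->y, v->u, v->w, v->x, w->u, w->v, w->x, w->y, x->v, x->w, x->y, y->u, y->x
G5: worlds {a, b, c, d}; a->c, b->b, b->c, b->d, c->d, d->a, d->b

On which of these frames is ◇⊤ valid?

G1, G2, G4, G5

This is the axiom for seriality; its first-order frame correspondent is ∀x ∃y Rxy.
G1: ✓.
G2: ✓.
G3: fails — world e has no successor.
G4: ✓.
G5: ✓.
Valid on: G1, G2, G4, G5.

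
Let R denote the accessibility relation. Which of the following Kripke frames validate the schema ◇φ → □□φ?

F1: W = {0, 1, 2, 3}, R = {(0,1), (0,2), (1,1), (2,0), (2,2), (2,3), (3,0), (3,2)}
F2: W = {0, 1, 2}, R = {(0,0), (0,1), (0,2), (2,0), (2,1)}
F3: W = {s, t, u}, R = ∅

F3

The schema corresponds to a generalized confluence (Geach) condition: ∀x ∀y ∀z ((xRy ∧ xR²z) → ∃w (y = w ∧ z = w)).
F1: fails — 0R1, 0R²0 but 1 ≠ 0.
F2: fails — 0R0, 0R²1 but 0 ≠ 1.
F3: holds.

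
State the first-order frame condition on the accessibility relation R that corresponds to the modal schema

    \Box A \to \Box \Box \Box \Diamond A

\forall x \forall z (x R^3 z \to \exists w (xRw \wedge zRw))

This is a Sahlqvist (Geach-type) schema ◇^0□^1A → □^3◇^1A.
Minimal-valuation argument: fix x; take any y with xR^0y and any z with xR^3z. Set V(A) to the set of worlds R-reachable from y in exactly 1 step. Then □^1A holds at y, so the antecedent holds at x; validity forces ◇^1A at z, giving a w with zR^1w and yR^1w.
First-order correspondent: \forall x \forall z (x R^3 z \to \exists w (xRw \wedge zRw)).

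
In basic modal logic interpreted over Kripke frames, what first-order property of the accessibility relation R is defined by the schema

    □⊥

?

This schema is the Ver axiom.
It corresponds to emptiness of R: ∀x ∀y ¬Rxy.

emptiness of R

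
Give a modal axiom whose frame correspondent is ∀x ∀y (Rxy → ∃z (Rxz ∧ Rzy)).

This is density; the standard corresponding axiom is C4: □□ψ → □ψ.
Suppose □□ψ→□ψ is valid. Take Rxy and set V(ψ)={w : xR²w}. Then □□ψ at x, so □ψ at x, so ψ at y, i.e. ∃z(Rxz∧Rzy).

□□ψ → □ψ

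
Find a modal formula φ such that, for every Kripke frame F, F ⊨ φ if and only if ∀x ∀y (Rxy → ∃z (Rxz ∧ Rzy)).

□□q → □q

This is density; the standard corresponding axiom is C4: □□q → □q.
Suppose □□q→□q is valid. Take Rxy and set V(q)={w : xR²w}. Then □□q at x, so □q at x, so q at y, i.e. ∃z(Rxz∧Rzy).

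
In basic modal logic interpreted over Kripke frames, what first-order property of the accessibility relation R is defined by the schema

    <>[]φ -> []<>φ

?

Suppose ◇□φ→□◇φ is valid. Take Rxy, Rxz and set V(φ)={w : Ryw}. Then □φ at y so ◇□φ at x, so □◇φ at x, so ◇φ at z, giving w with Rzw and Ryw.
Conversely, on a frame with convergence the schema holds at every world under every valuation.
So the correspondent is convergence.

convergence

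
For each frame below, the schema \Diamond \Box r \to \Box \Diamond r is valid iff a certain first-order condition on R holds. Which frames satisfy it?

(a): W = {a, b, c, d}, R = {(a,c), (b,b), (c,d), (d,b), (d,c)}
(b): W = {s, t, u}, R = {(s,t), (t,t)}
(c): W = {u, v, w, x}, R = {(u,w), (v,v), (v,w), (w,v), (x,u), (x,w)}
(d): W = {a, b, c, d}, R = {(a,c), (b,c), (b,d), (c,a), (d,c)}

(b)

The schema corresponds to convergence: \forall x \forall y \forall z (Rxy \wedge Rxz \to \exists w (Ryw \wedge Rzw)).
(a): fails — Rdc and Rdb but c and b have no common successor.
(b): ✓.
(c): fails — Rxw and Rxu but w and u have no common successor.
(d): fails — Rbc and Rbd but c and d have no common successor.
Valid on: (b).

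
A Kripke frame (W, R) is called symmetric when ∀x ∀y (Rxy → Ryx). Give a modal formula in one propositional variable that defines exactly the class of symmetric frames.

r → □◇r

A defining formula is r → □◇r (the B axiom).
Suppose r→□◇r is valid. Take Rxy and set V(r)={x}. Then r at x, so □◇r at x, so ◇r at y, so some z with Ryz has r; z=x, i.e. Ryx.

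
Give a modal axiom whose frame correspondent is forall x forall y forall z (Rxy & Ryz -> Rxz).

The condition is transitivity. The 4 schema □p → □□p defines it.
Suppose □p→□□p is valid. Take Rxy, Ryz and set V(p)={w : Rxw}. Then □p at x, so □□p at x, so □p at y, so p at z, i.e. Rxz.

□p → □□p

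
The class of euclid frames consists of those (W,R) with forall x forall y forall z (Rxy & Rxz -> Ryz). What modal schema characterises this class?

◇r → □◇r

The condition is the Euclidean property. The 5 schema ◇r → □◇r defines it.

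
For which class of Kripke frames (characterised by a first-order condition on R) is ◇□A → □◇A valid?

Suppose ◇□A→□◇A is valid. Take Rxy, Rxz and set V(A)={w : Ryw}. Then □A at y so ◇□A at x, so □◇A at x, so ◇A at z, giving w with Rzw and Ryw.
Conversely, any frame satisfying ∀x ∀y ∀z (Rxy ∧ Rxz → ∃w (Ryw ∧ Rzw)) validates the schema.
Frame condition: ∀x ∀y ∀z (Rxy ∧ Rxz → ∃w (Ryw ∧ Rzw)).

Convergence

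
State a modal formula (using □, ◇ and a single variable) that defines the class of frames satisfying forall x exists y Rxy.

□r → ◇r

The condition is seriality. The D schema □r → ◇r defines it.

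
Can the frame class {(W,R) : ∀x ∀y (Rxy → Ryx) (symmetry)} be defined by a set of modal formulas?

Yes: it is symmetry, defined by the B schema p → □◇p.
Suppose p→□◇p is valid. Take Rxy and set V(p)={x}. Then p at x, so □◇p at x, so ◇p at y, so some z with Ryz has p; z=x, i.e. Ryx.

Yes, by p → □◇p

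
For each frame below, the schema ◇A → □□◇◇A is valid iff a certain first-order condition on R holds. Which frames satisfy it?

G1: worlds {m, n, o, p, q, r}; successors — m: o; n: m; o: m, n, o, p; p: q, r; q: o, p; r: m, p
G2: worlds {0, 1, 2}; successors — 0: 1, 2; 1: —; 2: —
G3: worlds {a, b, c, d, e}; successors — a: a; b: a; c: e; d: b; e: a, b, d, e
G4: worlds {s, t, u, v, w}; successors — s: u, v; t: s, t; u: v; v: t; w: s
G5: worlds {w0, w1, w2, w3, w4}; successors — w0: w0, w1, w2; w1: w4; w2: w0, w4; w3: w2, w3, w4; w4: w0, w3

Frame correspondent (Sahlqvist): ∀x ∀y ∀z ((xRy ∧ xR²z) → ∃w (y = w ∧ zR²w)) — i.e. a generalized confluence (Geach) condition.
G1: fails — oRm, oR²n but no w with m=w and nR²w.
G2: satisfies the condition.
G3: fails — cRe, cR²a but no w with e=w and aR²w.
G4: fails — sRu, sR²v but no w* with u=w* and vR²w*.
G5: fails — w0Rw1, w0R²w1 but no w with w1=w and w1R²w.

G2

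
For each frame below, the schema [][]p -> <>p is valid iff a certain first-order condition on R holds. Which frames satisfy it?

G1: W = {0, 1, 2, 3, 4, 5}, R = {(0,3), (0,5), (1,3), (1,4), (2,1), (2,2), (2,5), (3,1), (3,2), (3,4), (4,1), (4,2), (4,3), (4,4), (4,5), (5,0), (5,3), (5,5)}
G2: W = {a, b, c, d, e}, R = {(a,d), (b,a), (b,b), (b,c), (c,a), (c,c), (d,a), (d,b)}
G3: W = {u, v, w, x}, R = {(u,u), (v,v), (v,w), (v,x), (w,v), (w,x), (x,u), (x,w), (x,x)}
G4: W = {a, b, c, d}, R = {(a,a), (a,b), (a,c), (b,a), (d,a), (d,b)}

G1, G3

This is the axiom for a generalized confluence (Geach) condition; its first-order frame correspondent is forall x exists w (x R^2 w & xRw).
G1: holds.
G2: fails — at a but no w with aR²w and aRw.
G3: holds.
G4: fails — at c but no w with cR²w and cRw.
Valid on: G1, G3.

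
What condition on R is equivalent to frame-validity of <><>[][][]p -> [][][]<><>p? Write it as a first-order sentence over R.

This is a Sahlqvist (Geach-type) schema ◇^2□^3p → □^3◇^2p.
First-order correspondent: forall x forall y forall z ((x R^2 y & x R^3 z) -> exists w (y R^3 w & z R^2 w)).

forall x forall y forall z ((x R^2 y & x R^3 z) -> exists w (y R^3 w & z R^2 w))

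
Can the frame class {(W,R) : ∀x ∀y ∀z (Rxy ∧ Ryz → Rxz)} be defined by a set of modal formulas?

Yes: it is transitivity, defined by the 4 schema □r → □□r.
Suppose □r→□□r is valid. Take Rxy, Ryz and set V(r)={w : Rxw}. Then □r at x, so □□r at x, so □r at y, so r at z, i.e. Rxz.

Yes — defined by □r → □□r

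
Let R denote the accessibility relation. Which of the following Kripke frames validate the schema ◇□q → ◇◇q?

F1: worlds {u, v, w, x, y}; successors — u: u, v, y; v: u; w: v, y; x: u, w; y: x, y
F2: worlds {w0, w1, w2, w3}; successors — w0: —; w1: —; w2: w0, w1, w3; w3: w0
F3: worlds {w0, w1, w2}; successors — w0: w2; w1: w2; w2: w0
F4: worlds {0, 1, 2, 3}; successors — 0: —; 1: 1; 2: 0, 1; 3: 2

Frame correspondent (Sahlqvist): ∀x ∀y (xRy → ∃w (yRw ∧ xR²w)) — i.e. a generalized confluence (Geach) condition.
F1: satisfies the condition.
F2: fails — w2Rw0 but no w with w0Rw and w2R²w.
F3: satisfies the condition.
F4: fails — 2R0 but no w with 0Rw and 2R²w.
Valid on: F1, F3.

F1, F3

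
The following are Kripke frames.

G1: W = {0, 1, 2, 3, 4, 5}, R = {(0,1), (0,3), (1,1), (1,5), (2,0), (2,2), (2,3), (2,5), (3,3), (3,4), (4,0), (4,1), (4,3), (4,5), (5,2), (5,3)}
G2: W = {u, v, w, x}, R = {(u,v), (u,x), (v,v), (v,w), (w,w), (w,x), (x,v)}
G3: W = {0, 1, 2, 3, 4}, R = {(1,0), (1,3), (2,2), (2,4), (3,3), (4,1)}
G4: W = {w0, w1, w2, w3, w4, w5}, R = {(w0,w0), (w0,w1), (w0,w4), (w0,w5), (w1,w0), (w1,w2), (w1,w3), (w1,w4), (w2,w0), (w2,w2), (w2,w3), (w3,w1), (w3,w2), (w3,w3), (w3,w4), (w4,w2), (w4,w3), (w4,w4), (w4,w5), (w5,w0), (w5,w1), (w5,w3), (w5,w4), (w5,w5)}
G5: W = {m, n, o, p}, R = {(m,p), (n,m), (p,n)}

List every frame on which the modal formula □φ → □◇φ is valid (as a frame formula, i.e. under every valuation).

G4

This is the axiom for a generalized confluence (Geach) condition; its first-order frame correspondent is ∀x ∀z (xRz → ∃w (xRw ∧ zRw)).
G1: fails — 1R5 but no w with 1Rw and 5Rw.
G2: fails — wRx but no t with wRt and xRt.
G3: fails — 1R0 but no w with 1Rw and 0Rw.
G4: ✓.
G5: fails — mRp but no w with mRw and pRw.
Valid on: G4.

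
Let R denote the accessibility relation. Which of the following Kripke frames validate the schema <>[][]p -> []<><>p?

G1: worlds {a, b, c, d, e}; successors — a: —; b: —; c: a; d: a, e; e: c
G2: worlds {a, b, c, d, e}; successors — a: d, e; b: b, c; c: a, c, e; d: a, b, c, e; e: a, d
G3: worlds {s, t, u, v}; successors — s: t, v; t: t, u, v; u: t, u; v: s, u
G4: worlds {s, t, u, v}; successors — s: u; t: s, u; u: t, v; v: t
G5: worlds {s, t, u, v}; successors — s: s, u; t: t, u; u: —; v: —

Frame correspondent (Sahlqvist): forall x forall y forall z ((xRy & xRz) -> exists w (y R^2 w & z R^2 w)) — i.e. a generalized confluence (Geach) condition.
G1: fails — cRa, cRa but no w with aR²w and aR²w.
G2: holds.
G3: holds.
G4: holds.
G5: fails — sRs, sRu but no w with sR²w and uR²w.

G2, G3, G4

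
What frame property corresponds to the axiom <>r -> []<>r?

Suppose ◇r→□◇r is valid. Take Rxy, Rxz and set V(r)={y}. Then ◇r at x, so □◇r at x, so ◇r at z, so some w with Rzw has r; w=y, i.e. Rzy. By symmetry of the argument, Ryz.
Conversely, on a frame with the Euclidean property the schema holds at every world under every valuation.
So the correspondent is the Euclidean property.

The Euclidean property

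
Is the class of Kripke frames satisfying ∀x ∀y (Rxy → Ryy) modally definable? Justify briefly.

This is a Sahlqvist condition; the T□ axiom □(□q → q) defines it.
Suppose □(□q→q) is valid. Take Rxy and set V(q)={w : Ryw}. Then at y, □q holds; since □(□q→q) at x, □q→q at y, so q at y, i.e. Ryy.

Yes — defined by □(□q → q)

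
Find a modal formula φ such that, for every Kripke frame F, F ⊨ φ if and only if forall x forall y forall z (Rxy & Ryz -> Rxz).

This is transitivity; the standard corresponding axiom is 4: □ψ → □□ψ.
Suppose □ψ→□□ψ is valid. Take Rxy, Ryz and set V(ψ)={w : Rxw}. Then □ψ at x, so □□ψ at x, so □ψ at y, so ψ at z, i.e. Rxz.

□ψ → □□ψ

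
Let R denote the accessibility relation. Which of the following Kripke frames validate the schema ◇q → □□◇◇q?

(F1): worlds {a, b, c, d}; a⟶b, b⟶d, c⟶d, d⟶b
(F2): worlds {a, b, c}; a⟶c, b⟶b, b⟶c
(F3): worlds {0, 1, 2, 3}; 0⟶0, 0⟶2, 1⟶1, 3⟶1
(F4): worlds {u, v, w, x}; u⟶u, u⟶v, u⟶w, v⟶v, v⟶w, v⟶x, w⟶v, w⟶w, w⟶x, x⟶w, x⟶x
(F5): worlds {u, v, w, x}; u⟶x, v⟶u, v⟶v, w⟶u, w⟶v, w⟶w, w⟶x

none

The schema corresponds to a generalized confluence (Geach) condition: ∀x ∀y ∀z ((xRy ∧ xR²z) → ∃w (y = w ∧ zR²w)).
(F1): fails — aRb, aR²d but no w with b=w and dR²w.
(F2): fails — bRb, bR²c but no w with b=w and cR²w.
(F3): fails — 0R0, 0R²2 but no w with 0=w and 2R²w.
(F4): fails — uRu, uR²v but no t with u=t and vR²t.
(F5): fails — vRu, vR²u but no t with u=t and uR²t.
Valid on no frame.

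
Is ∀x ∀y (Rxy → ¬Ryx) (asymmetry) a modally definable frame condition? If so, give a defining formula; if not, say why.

Modal frame validity is preserved under surjective bounded morphisms.
The 4-cycle (worlds w0,w1,w2,w3 with w0→w1→w2→w3→w0) is asymmetric. Mapping every world to a single reflexive point • is a surjective bounded morphism, and the reflexive point is not asymmetric (R•• but asymmetry requires ¬R••).
Hence asymmetry is not modally definable.

Not modally definable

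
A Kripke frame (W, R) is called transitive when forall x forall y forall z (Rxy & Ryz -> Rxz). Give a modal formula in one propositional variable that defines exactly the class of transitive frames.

□q → □□q

The condition is transitivity. The 4 schema □q → □□q defines it.
Suppose □q→□□q is valid. Take Rxy, Ryz and set V(q)={w : Rxw}. Then □q at x, so □□q at x, so □q at y, so q at z, i.e. Rxz.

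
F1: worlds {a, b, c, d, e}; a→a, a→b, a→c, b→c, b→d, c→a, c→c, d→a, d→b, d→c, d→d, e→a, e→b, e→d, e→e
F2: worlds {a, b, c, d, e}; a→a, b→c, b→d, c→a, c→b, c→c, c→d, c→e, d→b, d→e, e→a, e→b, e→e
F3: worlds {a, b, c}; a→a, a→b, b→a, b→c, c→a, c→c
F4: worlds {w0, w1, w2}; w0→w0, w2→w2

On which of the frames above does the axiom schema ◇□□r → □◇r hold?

F1, F3, F4

The schema corresponds to a generalized confluence (Geach) condition: ∀x ∀y ∀z ((xRy ∧ xRz) → ∃w (yR²w ∧ zRw)).
F1: condition met.
F2: fails — cRa, cRb but no w with aR²w and bRw.
F3: condition met.
F4: condition met.
Valid on: F1, F3, F4.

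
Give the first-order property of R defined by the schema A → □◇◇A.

This is a Sahlqvist (Geach-type) schema ◇^0□^0A → □^1◇^2A.
Minimal-valuation argument: fix x; take any y with xR^0y and any z with xR^1z. Set V(A) to the set of worlds R-reachable from y in exactly 0 steps. Then □^0A holds at y, so the antecedent holds at x; validity forces ◇^2A at z, giving a w with zR^2w and yR^0w.
First-order correspondent: ∀x ∀z (xRz → ∃w (x = w ∧ zR²w)).

∀x ∀z (xRz → ∃w (x = w ∧ zR²w))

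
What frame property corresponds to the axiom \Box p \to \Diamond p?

seriality: \forall x \exists y Rxy

Suppose □p→◇p is valid. At any x set V(p)=W. Then □p at x, so ◇p at x, so x has a successor.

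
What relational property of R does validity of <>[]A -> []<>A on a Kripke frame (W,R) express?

convergence

This schema is the .2 axiom.
Its frame correspondent is convergence — forall x forall y forall z (Rxy & Rxz -> exists w (Ryw & Rzw)).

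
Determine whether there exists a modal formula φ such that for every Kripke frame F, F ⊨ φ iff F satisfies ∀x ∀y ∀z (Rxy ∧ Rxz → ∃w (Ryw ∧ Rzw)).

This is a Sahlqvist condition; the .2 axiom ◇□q → □◇q defines it.
Suppose ◇□q→□◇q is valid. Take Rxy, Rxz and set V(q)={w : Ryw}. Then □q at y so ◇□q at x, so □◇q at x, so ◇q at z, giving w with Rzw and Ryw.

Yes — defined by ◇□q → □◇q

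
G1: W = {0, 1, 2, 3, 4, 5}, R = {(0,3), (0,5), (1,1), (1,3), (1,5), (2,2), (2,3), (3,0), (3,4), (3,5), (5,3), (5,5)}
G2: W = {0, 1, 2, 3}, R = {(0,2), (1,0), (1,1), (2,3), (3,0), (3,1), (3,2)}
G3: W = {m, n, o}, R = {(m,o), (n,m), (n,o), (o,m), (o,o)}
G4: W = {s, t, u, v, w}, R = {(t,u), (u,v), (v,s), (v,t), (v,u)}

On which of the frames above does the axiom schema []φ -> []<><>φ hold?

G3

This is the axiom for a generalized confluence (Geach) condition; its first-order frame correspondent is forall x forall z (xRz -> exists w (xRw & z R^2 w)).
G1: fails — 3R4 but no w with 3Rw and 4R²w.
G2: fails — 1R0 but no w with 1Rw and 0R²w.
G3: holds.
G4: fails — vRs but no w* with vRw* and sR²w*.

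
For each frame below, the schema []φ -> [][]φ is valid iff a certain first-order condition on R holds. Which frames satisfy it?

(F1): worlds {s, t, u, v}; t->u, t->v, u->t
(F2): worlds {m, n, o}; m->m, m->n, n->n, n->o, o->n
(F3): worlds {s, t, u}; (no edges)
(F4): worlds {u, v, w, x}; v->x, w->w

(F3), (F4)

Frame correspondent (Sahlqvist): forall x forall y forall z (Rxy & Ryz -> Rxz) — i.e. transitivity.
(F1): fails — Rtu and Rut but not Rtt.
(F2): fails — Ron and Rno but not Roo.
(F3): condition met.
(F4): condition met.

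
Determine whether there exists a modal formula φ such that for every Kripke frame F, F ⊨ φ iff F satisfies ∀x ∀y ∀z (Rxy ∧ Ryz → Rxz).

Yes — defined by □p → □□p

This is a Sahlqvist condition; the 4 axiom □p → □□p defines it.
Suppose □p→□□p is valid. Take Rxy, Ryz and set V(p)={w : Rxw}. Then □p at x, so □□p at x, so □p at y, so p at z, i.e. Rxz.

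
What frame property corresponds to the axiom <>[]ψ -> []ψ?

This is frame-equivalent to ◇ψ → □◇ψ (substitute ¬ψ for ψ and contrapose).
Suppose ◇ψ→□◇ψ is valid. Take Rxy, Rxz and set V(ψ)={y}. Then ◇ψ at x, so □◇ψ at x, so ◇ψ at z, so some w with Rzw has ψ; w=y, i.e. Rzy. By symmetry of the argument, Ryz.
Conversely, on a frame with the Euclidean property the schema holds at every world under every valuation.
Frame condition: forall x forall y forall z (Rxy & Rxz -> Ryz).

The Euclidean property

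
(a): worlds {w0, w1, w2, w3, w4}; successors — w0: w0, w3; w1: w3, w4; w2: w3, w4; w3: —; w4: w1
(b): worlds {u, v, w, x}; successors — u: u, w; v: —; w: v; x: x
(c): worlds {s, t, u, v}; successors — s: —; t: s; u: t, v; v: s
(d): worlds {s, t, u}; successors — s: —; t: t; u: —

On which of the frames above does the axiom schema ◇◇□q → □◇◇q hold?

(d)

Frame correspondent (Sahlqvist): ∀x ∀y ∀z ((xR²y ∧ xRz) → ∃w (yRw ∧ zR²w)) — i.e. a generalized confluence (Geach) condition.
(a): fails — w0R²w0, w0Rw3 but no w with w0Rw and w3R²w.
(b): fails — uR²u, uRw but no t with uRt and wR²t.
(c): fails — uR²s, uRt but no w with sRw and tR²w.
(d): ✓.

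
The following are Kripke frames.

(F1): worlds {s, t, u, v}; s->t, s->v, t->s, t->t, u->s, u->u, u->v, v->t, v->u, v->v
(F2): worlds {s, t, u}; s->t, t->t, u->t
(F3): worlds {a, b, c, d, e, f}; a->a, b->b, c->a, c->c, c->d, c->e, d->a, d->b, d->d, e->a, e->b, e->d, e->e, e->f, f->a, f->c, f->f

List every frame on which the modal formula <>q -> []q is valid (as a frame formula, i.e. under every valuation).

(F2)

The schema corresponds to partial functionality: forall x forall y forall z (Rxy & Rxz -> y = z).
(F1): fails — s sees both t and v.
(F2): condition met.
(F3): fails — c sees both a and c.
Valid on: (F2).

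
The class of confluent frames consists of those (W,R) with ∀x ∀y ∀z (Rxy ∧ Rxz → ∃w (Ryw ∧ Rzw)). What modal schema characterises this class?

◇□ψ → □◇ψ

A defining formula is ◇□ψ → □◇ψ (the .2 axiom).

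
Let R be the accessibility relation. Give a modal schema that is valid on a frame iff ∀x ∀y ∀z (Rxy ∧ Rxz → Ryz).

◇r → □◇r

The condition is the Euclidean property. The 5 schema ◇r → □◇r defines it.
Suppose ◇r→□◇r is valid. Take Rxy, Rxz and set V(r)={y}. Then ◇r at x, so □◇r at x, so ◇r at z, so some w with Rzw has r; w=y, i.e. Rzy. By symmetry of the argument, Ryz.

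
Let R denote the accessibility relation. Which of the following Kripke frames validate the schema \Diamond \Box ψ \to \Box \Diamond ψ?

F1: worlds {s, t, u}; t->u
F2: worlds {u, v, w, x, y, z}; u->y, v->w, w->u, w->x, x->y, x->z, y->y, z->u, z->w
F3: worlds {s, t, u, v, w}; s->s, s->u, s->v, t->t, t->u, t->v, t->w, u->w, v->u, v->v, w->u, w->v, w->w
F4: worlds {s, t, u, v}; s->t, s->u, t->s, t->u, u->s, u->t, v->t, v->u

F4

Frame correspondent (Sahlqvist): \forall x \forall y \forall z (Rxy \wedge Rxz \to \exists w (Ryw \wedge Rzw)) — i.e. convergence.
F1: fails — Rtu and Rtu but u and u have no common successor.
F2: fails — Rxy and Rxz but y and z have no common successor.
F3: fails — Rsv and Rsu but v and u have no common successor.
F4: ✓.
Valid on: F4.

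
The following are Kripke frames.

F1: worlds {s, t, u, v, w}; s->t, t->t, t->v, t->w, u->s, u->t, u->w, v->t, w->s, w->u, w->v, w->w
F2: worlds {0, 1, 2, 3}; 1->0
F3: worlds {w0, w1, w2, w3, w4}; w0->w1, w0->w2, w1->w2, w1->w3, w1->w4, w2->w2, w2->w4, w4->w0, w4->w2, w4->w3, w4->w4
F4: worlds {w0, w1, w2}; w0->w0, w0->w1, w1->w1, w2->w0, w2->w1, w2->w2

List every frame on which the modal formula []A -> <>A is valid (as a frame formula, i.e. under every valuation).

F1, F4

The schema corresponds to seriality: forall x exists y Rxy.
F1: condition met.
F2: fails — world 0 has no successor.
F3: fails — world w3 has no successor.
F4: condition met.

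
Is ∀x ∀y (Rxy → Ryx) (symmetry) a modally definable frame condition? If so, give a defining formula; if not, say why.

Yes: it is symmetry, defined by the B schema q → □◇q.
Suppose q→□◇q is valid. Take Rxy and set V(q)={x}. Then q at x, so □◇q at x, so ◇q at y, so some z with Ryz has q; z=x, i.e. Ryx.

Yes, by q → □◇q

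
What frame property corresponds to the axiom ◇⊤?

Seriality

◇⊤ holds at w iff w has a successor, so frame-validity of ◇⊤ is exactly seriality. Equivalently via □A → ◇A:
Suppose □A→◇A is valid. At any x set V(A)=W. Then □A at x, so ◇A at x, so x has a successor.
Conversely, any frame satisfying ∀x ∃y Rxy validates the schema.
Frame condition: ∀x ∃y Rxy.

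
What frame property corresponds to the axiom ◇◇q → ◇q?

Transitivity

This is a form of the 4 axiom.
It corresponds to transitivity: ∀x ∀y ∀z (Rxy ∧ Ryz → Rxz).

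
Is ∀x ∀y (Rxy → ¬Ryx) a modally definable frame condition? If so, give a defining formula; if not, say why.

Any modally definable frame class is closed under surjective bounded morphisms.
The 4-cycle (worlds s,t,u,v with s→t→u→v→s) is asymmetric. Mapping every world to a single reflexive point • is a surjective bounded morphism, and the reflexive point is not asymmetric (R•• but asymmetry requires ¬R••).
So the class is not modally definable.

No — not modally definable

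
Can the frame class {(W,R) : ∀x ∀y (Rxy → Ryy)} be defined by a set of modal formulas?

Definable; □(□p → p) defines it

The condition is shift-reflexivity. A defining modal formula is □(□p → p).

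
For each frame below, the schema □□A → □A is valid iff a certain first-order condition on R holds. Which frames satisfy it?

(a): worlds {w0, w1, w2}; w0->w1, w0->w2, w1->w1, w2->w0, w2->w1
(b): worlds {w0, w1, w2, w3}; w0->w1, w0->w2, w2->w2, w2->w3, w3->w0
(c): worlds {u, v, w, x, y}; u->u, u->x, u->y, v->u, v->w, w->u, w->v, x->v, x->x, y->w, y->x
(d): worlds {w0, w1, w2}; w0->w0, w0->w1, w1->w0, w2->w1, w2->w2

(d)

The schema corresponds to density: ∀x ∀y (Rxy → ∃z (Rxz ∧ Rzy)).
(a): fails — Rw0w2 but no z with Rw0z and Rzw2.
(b): fails — Rw3w0 but no z with Rw3z and Rzw0.
(c): fails — Rvw but no z with Rvz and Rzw.
(d): satisfies the condition.
Valid on: (d).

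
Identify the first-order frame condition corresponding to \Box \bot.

□⊥ is valid iff no world has any successor (otherwise □⊥ fails at any world with one).
Conversely, any frame satisfying \forall x \forall y \neg Rxy validates the schema.
So the correspondent is emptiness of R.

Emptiness of R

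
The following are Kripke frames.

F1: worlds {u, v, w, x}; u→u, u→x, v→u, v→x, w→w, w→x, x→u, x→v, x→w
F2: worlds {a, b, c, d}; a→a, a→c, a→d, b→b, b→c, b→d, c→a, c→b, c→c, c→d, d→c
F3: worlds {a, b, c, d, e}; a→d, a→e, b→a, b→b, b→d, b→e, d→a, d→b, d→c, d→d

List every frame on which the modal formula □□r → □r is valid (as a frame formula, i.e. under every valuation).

The schema corresponds to density: ∀x ∀y (Rxy → ∃z (Rxz ∧ Rzy)).
F1: fails — Rxv but no z with Rxz and Rzv.
F2: holds.
F3: fails — Rae but no z with Raz and Rze.

F2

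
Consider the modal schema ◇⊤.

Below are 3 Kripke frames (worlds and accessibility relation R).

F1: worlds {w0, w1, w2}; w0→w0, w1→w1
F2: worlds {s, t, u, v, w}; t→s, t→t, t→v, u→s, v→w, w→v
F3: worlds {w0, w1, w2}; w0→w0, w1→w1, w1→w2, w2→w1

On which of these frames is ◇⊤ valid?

This is the axiom for seriality; its first-order frame correspondent is ∀x ∃y Rxy.
F1: fails — world w2 has no successor.
F2: fails — world s has no successor.
F3: holds.

F3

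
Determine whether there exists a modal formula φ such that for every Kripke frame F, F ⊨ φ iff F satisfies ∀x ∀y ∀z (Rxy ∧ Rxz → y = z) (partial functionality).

Yes — defined by ◇r → □r

Yes: it is partial functionality, defined by the CD schema ◇r → □r.
Suppose ◇r→□r is valid. Take Rxy, Rxz and set V(r)={y}. Then ◇r at x, so □r at x, so r at z, i.e. z=y.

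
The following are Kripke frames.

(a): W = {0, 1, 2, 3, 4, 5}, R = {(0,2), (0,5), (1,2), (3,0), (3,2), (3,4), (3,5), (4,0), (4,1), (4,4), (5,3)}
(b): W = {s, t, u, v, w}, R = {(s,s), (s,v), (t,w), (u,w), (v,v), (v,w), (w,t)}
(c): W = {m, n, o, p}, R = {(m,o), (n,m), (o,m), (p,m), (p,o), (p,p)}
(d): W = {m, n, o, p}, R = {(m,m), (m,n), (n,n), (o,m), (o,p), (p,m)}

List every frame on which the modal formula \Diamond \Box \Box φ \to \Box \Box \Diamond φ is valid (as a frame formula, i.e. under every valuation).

(d)

This is the axiom for a generalized confluence (Geach) condition; its first-order frame correspondent is \forall x \forall y \forall z ((xRy \wedge x R^2 z) \to \exists w (y R^2 w \wedge zRw)).
(a): fails — 0R2, 0R²3 but no w with 2R²w and 3Rw.
(b): fails — sRs, sR²w but no w* with sR²w* and wRw*.
(c): fails — pRm, pR²m but no w with mR²w and mRw.
(d): condition met.
Valid on: (d).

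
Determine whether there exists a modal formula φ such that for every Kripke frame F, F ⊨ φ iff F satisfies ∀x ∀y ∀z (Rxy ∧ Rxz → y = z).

Yes — defined by ◇p → □p

Yes: it is partial functionality, defined by the CD schema ◇p → □p.
Suppose ◇p→□p is valid. Take Rxy, Rxz and set V(p)={y}. Then ◇p at x, so □p at x, so p at z, i.e. z=y.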